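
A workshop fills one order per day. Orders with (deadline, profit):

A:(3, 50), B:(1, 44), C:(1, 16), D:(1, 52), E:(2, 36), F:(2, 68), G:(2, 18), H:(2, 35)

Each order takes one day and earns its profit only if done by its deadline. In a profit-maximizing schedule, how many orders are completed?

3

Sort by profit descending; place each in the latest free slot ≤ its deadline.
By profit: F(d2,68), D(d1,52), A(d3,50), B(d1,44), E(d2,36), H(d2,35), G(d2,18), C(d1,16)
F→slot 2; D→slot 1; A→slot 3; B skipped; E skipped; H skipped; G skipped; C skipped.
3 of 8 scheduled.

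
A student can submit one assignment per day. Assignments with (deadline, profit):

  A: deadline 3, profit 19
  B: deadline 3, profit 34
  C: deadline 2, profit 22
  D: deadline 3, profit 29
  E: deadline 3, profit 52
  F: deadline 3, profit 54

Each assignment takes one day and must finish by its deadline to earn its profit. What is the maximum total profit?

Sort by profit descending; place each in the latest free slot ≤ its deadline.
By profit: F(d3,54), E(d3,52), B(d3,34), D(d3,29), C(d2,22), A(d3,19)
F→slot 3; E→slot 2; B→slot 1; D skipped; C skipped; A skipped.
Profit = 34 + 52 + 54 = 140

140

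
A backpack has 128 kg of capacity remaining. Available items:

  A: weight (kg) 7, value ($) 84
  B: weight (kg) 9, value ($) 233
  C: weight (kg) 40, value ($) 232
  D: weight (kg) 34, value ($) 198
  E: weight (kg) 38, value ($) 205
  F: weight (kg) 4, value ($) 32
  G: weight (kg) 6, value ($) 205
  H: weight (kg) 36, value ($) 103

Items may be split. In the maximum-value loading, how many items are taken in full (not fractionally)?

6

Greedy by value/weight ratio, highest first.
Order: G (205/6=34.17) > B (233/9=25.89) > A (84/7=12.00) > F (32/4=8.00) > D (198/34=5.82) > C (232/40=5.80) > E (205/38=5.39) > H (103/36=2.86)
Fill: take G (6 @ 205) → take B (9 @ 233) → take A (7 @ 84) → take F (4 @ 32) → take D (34 @ 198) → take C (40 @ 232) → take 28/38 of E → 151.05; 128/128 used.
6 item(s) taken whole; one partial (take 28/38 of E).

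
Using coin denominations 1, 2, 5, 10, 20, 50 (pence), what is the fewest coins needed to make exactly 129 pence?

129 − 2×50→29 − 1×20→9 − 1×5→4 − 2×2→0
Total coins = 2 + 1 + 1 + 2 = 6

6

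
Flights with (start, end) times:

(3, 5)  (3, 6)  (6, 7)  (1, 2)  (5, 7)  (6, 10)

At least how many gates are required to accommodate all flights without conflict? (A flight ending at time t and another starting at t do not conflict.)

3

Count concurrent intervals with a sweep; the peak is the room count.
starts: [1, 3, 3, 5, 6, 6]
ends:   [2, 5, 6, 7, 7, 10]
s1→1 e2→0 s3→1 s3→2 e5→1 s5→2 e6→1 s6→2 s6→3  — peak 3.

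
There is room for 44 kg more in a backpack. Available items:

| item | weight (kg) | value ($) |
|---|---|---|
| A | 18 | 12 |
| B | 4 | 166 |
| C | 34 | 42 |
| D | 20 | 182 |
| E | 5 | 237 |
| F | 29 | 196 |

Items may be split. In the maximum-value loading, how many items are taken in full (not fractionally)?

Sort by value per unit weight and fill in that order.
Ratios (sorted): E 47.40, B 41.50, D 9.10, F 6.76, C 1.24, A 0.67
take E (5 @ 237); take B (4 @ 166); take D (20 @ 182); take 15/29 of F → 101.38. Capacity used 44/44.
3 item(s) taken whole; one partial (take 15/29 of F).

3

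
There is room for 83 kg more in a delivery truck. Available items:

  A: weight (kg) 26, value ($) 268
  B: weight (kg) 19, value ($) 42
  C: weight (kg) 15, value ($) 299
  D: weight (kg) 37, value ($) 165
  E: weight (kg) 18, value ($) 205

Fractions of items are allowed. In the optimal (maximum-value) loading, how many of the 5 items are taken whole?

3

Order: C (299/15=19.93) > E (205/18=11.39) > A (268/26=10.31) > D (165/37=4.46) > B (42/19=2.21)
Fill: take C (15 @ 299) → take E (18 @ 205) → take A (26 @ 268) → take 24/37 of D → 107.03; 83/83 used.
3 item(s) taken whole; one partial (take 24/37 of D).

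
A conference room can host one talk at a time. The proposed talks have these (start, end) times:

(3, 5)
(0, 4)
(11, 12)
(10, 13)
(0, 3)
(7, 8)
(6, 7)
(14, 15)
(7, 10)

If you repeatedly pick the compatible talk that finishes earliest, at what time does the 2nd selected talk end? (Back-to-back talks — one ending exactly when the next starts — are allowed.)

5

Sort by end time and greedily take each interval whose start is ≥ the last chosen end.
By end time: (0,3), (0,4), (3,5), (6,7), (7,8), (7,10), (11,12), (10,13), (14,15).
Pick (0,3); next start ≥ 3 → (3,5); next start ≥ 5 → (6,7); next start ≥ 7 → (7,8); next start ≥ 8 → (11,12); next start ≥ 12 → (14,15).
Selected: (0,3) (3,5) (6,7) (7,8) (11,12) (14,15)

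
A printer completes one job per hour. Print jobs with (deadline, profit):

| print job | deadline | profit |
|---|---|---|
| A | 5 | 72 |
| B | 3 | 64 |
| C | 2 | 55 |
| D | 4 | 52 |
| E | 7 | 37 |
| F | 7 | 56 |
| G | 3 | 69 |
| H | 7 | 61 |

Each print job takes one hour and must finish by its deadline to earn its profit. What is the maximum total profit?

Profit order: A=72 G=69 B=64 H=61 F=56 C=55 D=52 E=37
Assign: A→slot 5, G→slot 3, B→slot 2, H→slot 7, F→slot 6, C→slot 1, D→slot 4, E skipped.
Slots: [1:C] [2:B] [3:G] [4:D] [5:A] [6:F] [7:H]
Profit = 55 + 64 + 69 + 52 + 72 + 56 + 61 = 429

429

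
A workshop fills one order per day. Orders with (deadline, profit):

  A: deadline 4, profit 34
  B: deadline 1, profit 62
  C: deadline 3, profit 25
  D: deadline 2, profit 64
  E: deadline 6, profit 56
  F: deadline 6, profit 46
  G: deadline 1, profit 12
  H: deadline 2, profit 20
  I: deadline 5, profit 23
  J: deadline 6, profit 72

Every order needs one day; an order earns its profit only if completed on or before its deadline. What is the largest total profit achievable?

334

Take jobs in profit order; each goes to the latest open slot no later than its deadline.
By profit: J(d6,72), D(d2,64), B(d1,62), E(d6,56), F(d6,46), A(d4,34), C(d3,25), I(d5,23), H(d2,20), G(d1,12)
J→slot 6; D→slot 2; B→slot 1; E→slot 5; F→slot 4; A→slot 3; C skipped; I skipped; H skipped; G skipped.
Profit = 62 + 64 + 34 + 46 + 56 + 72 = 334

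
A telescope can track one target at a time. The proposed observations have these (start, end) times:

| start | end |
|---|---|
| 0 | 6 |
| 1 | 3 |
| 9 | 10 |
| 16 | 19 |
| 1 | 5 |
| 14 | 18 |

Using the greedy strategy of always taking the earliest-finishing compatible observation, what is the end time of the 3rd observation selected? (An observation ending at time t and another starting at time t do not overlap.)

Greedy by earliest finish: after sorting by end time, pick each interval compatible with the last pick.
Sorted by end: (1,3)  (1,5)  (0,6)  (9,10)  (14,18)  (16,19)
take (1,3); skip (0,6); take (9,10); take (14,18); skip (16,19).
Selected: (1,3) (9,10) (14,18)

18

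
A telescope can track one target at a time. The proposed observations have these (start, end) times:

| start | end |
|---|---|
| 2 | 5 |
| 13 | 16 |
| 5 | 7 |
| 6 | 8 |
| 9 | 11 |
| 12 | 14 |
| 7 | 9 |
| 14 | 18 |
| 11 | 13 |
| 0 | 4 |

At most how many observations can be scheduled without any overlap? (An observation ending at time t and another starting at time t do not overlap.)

Greedy by earliest finish: after sorting by end time, pick each interval compatible with the last pick.
Sorted by end: (0,4)  (2,5)  (5,7)  (6,8)  (7,9)  (9,11)  (11,13)  (12,14)  (13,16)  (14,18)
take (0,4); take (5,7); take (7,9); take (9,11); take (11,13); skip (12,14); take (13,16); skip (14,18).
Selected 6 observations.

6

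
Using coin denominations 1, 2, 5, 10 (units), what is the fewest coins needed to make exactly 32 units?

4

Use the largest denomination that fits, subtract, and repeat.
32 − 3×10→2 − 1×2→0
Total coins = 3 + 1 = 4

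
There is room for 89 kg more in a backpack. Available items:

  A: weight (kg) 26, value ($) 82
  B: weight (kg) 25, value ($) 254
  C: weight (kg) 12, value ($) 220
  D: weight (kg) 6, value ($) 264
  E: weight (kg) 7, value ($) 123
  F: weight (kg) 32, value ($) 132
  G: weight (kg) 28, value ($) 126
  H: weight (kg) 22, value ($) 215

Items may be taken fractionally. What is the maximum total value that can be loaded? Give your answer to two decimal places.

Ratios (sorted): D 44.00, C 18.33, E 17.57, B 10.16, H 9.77, G 4.50, F 4.12, A 3.15
take D (6 @ 264); take C (12 @ 220); take E (7 @ 123); take B (25 @ 254); take H (22 @ 215); take 17/28 of G → 76.50. Capacity used 89/89.
Total value = 1152.50

1152.50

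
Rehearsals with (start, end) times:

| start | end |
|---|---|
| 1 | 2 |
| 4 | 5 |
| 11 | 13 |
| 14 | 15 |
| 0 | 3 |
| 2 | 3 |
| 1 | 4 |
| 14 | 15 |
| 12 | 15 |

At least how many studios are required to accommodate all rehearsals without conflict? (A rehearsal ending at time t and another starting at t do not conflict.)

The answer is the maximum number of intervals overlapping at any instant.
starts: [0, 1, 1, 2, 4, 11, 12, 14, 14]
ends:   [2, 3, 3, 4, 5, 13, 15, 15, 15]
s0→1 s1→2 s1→3  — peak 3.

3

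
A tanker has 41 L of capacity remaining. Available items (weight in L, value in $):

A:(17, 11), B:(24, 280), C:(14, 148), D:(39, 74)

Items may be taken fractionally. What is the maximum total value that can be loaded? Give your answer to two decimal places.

433.69

Order: B (280/24=11.67) > C (148/14=10.57) > D (74/39=1.90) > A (11/17=0.65)
Fill: take B (24 @ 280) → take C (14 @ 148) → take 3/39 of D → 5.69; 41/41 used.
Total value = 433.69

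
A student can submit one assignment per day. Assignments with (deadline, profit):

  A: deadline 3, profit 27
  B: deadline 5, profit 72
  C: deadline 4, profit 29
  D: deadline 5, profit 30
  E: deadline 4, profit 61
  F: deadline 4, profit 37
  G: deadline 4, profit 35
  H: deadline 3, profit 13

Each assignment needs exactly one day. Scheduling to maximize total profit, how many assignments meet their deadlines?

Profit order: B=72 E=61 F=37 G=35 D=30 C=29 A=27 H=13
Assign: B→slot 5, E→slot 4, F→slot 3, G→slot 2, D→slot 1, C skipped, A skipped, H skipped.
Slots: [1:D] [2:G] [3:F] [4:E] [5:B]
5 of 8 scheduled.

5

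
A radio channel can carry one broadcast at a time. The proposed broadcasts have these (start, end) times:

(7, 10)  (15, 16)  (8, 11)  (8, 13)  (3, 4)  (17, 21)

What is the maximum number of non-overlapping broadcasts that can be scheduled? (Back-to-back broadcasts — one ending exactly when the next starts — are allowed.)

Greedy by earliest finish: after sorting by end time, pick each interval compatible with the last pick.
Sorted by end: (3,4)  (7,10)  (8,11)  (8,13)  (15,16)  (17,21)
take (3,4); take (7,10); skip (8,13); take (15,16); take (17,21).
Selected 4 broadcasts.

4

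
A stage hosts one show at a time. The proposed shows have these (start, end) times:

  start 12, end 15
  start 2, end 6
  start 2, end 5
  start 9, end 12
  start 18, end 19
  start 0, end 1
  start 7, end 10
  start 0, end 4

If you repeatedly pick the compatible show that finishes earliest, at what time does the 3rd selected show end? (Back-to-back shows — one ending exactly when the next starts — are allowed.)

Order by finish time; keep every interval that doesn't clash with the previous kept one.
Sorted by end: (0,1)  (0,4)  (2,5)  (2,6)  (7,10)  (9,12)  (12,15)  (18,19)
take (0,1); skip (0,4); take (2,5); take (7,10); take (12,15); take (18,19).
Selected: (0,1) (2,5) (7,10) (12,15) (18,19)

10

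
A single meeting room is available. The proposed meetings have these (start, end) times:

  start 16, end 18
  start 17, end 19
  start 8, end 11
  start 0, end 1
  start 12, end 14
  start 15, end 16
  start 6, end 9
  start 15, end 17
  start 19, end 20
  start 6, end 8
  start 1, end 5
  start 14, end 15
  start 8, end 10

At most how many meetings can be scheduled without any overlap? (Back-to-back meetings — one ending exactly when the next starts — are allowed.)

9

Sort by end time and greedily take each interval whose start is ≥ the last chosen end.
By end time: (0,1), (1,5), (6,8), (6,9), (8,10), (8,11), (12,14), (14,15), (15,16), (15,17), (16,18), (17,19), (19,20).
Pick (0,1); next start ≥ 1 → (1,5); next start ≥ 5 → (6,8); next start ≥ 8 → (8,10); next start ≥ 10 → (12,14); next start ≥ 14 → (14,15); next start ≥ 15 → (15,16); next start ≥ 16 → (16,18); next start ≥ 18 → (19,20).
Selected 9 meetings.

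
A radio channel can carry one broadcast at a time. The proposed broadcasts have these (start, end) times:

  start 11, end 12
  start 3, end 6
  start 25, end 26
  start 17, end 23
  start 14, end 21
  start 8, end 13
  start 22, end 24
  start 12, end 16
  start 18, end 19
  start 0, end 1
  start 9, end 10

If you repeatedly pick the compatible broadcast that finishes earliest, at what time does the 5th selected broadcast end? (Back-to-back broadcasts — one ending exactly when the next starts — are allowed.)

Greedy by earliest finish: after sorting by end time, pick each interval compatible with the last pick.
Sorted by end: (0,1)  (3,6)  (9,10)  (11,12)  (8,13)  (12,16)  (18,19)  (14,21)  (17,23)  (22,24)  (25,26)
take (0,1); take (3,6); take (9,10); take (11,12); take (12,16); take (18,19); skip (14,21); take (22,24); take (25,26).
Selected: (0,1) (3,6) (9,10) (11,12) (12,16) (18,19) (22,24) (25,26)

16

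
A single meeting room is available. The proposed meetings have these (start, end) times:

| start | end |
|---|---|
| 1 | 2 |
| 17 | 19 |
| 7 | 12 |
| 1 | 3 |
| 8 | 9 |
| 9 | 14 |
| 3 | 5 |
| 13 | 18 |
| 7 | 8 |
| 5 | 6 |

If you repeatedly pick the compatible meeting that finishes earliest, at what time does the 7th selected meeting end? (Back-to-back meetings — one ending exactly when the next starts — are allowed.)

19

Order by finish time; keep every interval that doesn't clash with the previous kept one.
Sorted by end: (1,2)  (1,3)  (3,5)  (5,6)  (7,8)  (8,9)  (7,12)  (9,14)  (13,18)  (17,19)
take (1,2); skip (1,3); take (3,5); take (5,6); take (7,8); take (8,9); take (9,14); skip (13,18); take (17,19).
Selected: (1,2) (3,5) (5,6) (7,8) (8,9) (9,14) (17,19)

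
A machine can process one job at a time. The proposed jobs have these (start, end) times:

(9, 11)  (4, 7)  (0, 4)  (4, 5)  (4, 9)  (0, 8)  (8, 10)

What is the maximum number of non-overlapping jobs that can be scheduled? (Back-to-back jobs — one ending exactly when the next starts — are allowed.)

By end time: (0,4), (4,5), (4,7), (0,8), (4,9), (8,10), (9,11).
Pick (0,4); next start ≥ 4 → (4,5); next start ≥ 5 → (8,10).
Selected 3 jobs.

3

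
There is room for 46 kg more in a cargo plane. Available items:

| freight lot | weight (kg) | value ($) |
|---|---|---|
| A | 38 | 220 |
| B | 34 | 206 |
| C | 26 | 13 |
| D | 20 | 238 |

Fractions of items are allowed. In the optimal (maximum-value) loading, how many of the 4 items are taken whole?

1

Greedy by value/weight ratio, highest first.
Ratios (sorted): D 11.90, B 6.06, A 5.79, C 0.50
take D (20 @ 238); take 26/34 of B → 157.53. Capacity used 46/46.
1 item(s) taken whole; one partial (take 26/34 of B).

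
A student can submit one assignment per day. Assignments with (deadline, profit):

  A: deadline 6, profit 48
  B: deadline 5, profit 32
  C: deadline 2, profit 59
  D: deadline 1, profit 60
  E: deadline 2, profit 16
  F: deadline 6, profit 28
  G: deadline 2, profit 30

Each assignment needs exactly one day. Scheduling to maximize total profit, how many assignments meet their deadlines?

Take jobs in profit order; each goes to the latest open slot no later than its deadline.
By profit: D(d1,60), C(d2,59), A(d6,48), B(d5,32), G(d2,30), F(d6,28), E(d2,16)
D→slot 1; C→slot 2; A→slot 6; B→slot 5; G skipped; F→slot 4; E skipped.
5 of 7 scheduled.

5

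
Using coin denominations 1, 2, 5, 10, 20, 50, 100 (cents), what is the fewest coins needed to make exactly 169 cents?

6

Greedy: take as many of the largest coin as possible, then repeat with the remainder.
169 − 1×100→69 − 1×50→19 − 1×10→9 − 1×5→4 − 2×2→0
Total coins = 1 + 1 + 1 + 1 + 2 = 6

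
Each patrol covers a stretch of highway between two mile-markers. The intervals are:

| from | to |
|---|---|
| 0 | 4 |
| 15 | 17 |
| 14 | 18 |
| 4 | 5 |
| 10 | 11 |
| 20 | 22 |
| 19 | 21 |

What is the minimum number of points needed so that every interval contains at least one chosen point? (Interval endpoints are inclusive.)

By right end: [0,4]  [4,5]  [10,11]  [15,17]  [14,18]  [19,21]  [20,22]
[0,4] uncovered → point at 4; [10,11] uncovered → point at 11; [15,17] uncovered → point at 17; [19,21] uncovered → point at 21.
Points: 4, 11, 17, 21 (4 total).

4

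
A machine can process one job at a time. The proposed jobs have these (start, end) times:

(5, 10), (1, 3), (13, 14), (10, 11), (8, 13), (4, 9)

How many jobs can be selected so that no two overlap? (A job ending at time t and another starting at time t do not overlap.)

Greedy by earliest finish: after sorting by end time, pick each interval compatible with the last pick.
By end time: (1,3), (4,9), (5,10), (10,11), (8,13), (13,14).
Pick (1,3); next start ≥ 3 → (4,9); next start ≥ 9 → (10,11); next start ≥ 11 → (13,14).
Selected 4 jobs.

4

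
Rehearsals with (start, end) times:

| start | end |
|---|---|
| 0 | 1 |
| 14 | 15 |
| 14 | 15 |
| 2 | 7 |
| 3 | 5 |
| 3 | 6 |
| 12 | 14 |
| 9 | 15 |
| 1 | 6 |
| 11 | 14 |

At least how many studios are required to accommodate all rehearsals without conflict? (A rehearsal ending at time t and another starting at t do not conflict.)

4

The answer is the maximum number of intervals overlapping at any instant.
Events (time:±→running): 0:+→1 1:-→0 1:+→1 2:+→2 3:+→3 3:+→4 … peak 4.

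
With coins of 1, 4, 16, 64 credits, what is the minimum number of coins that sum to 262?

Use the largest denomination that fits, subtract, and repeat.
262 = 4×64 + 1×4 + 2×1
Total coins = 4 + 1 + 2 = 7

7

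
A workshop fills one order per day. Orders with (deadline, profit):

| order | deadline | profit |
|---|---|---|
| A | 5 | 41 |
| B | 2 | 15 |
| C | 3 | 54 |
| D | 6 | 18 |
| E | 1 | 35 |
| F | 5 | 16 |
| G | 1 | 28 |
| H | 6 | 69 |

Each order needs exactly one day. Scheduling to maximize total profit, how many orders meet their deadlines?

Take jobs in profit order; each goes to the latest open slot no later than its deadline.
Profit order: H=69 C=54 A=41 E=35 G=28 D=18 F=16 B=15
Assign: H→slot 6, C→slot 3, A→slot 5, E→slot 1, G skipped, D→slot 4, F→slot 2, B skipped.
Slots: [1:E] [2:F] [3:C] [4:D] [5:A] [6:H]
6 of 8 scheduled.

6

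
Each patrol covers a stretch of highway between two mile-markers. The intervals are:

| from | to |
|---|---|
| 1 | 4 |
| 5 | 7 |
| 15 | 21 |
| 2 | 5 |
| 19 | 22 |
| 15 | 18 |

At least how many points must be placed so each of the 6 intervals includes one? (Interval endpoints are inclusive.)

4

Process intervals by earliest right end; each time one isn't hit yet, stab at its right endpoint.
Sorted: [1,4] [2,5] [5,7] [15,18] [15,21] [19,22]
{[1,4],[2,5]} hit by 4; {[5,7]} hit by 7; {[15,18],[15,21]} hit by 18; {[19,22]} hit by 22.
Points: 4, 7, 18, 22 (4 total).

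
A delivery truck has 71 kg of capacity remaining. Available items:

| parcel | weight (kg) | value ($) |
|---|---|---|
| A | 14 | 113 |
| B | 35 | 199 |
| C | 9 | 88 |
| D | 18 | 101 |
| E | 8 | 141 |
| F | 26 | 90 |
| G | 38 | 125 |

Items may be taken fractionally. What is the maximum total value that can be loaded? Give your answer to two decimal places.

569.06

Ratios (sorted): E 17.62, C 9.78, A 8.07, B 5.69, D 5.61, F 3.46, G 3.29
take E (8 @ 141); take C (9 @ 88); take A (14 @ 113); take B (35 @ 199); take 5/18 of D → 28.06. Capacity used 71/71.
Total value = 569.06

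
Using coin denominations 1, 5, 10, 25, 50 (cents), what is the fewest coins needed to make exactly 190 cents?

6

Greedy: take as many of the largest coin as possible, then repeat with the remainder.
190 = 3×50 + 1×25 + 1×10 + 1×5
Total coins = 3 + 1 + 1 + 1 = 6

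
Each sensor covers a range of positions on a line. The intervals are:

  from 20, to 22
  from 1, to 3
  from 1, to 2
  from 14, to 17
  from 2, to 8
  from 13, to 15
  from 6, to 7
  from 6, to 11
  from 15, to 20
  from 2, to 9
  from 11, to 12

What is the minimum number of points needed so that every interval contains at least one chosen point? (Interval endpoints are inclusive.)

Sort by right endpoint; whenever an interval is uncovered, place a point at its right end.
Sorted: [1,2] [1,3] [6,7] [2,8] [2,9] [6,11] [11,12] [13,15] [14,17] [15,20] [20,22]
{[1,2],[1,3]} hit by 2; {[6,7],[2,8],[2,9],[6,11]} hit by 7; {[11,12]} hit by 12; {[13,15],[14,17],[15,20]} hit by 15; {[20,22]} hit by 22.
Points: 2, 7, 12, 15, 22 (5 total).

5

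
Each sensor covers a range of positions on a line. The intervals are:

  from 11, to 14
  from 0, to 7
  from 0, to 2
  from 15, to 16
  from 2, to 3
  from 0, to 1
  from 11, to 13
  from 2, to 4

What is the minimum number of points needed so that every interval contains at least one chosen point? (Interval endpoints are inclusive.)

4

Sorted: [0,1] [0,2] [2,3] [2,4] [0,7] [11,13] [11,14] [15,16]
{[0,1],[0,2]} hit by 1; {[2,3],[2,4],[0,7]} hit by 3; {[11,13],[11,14]} hit by 13; {[15,16]} hit by 16.
Points: 1, 3, 13, 16 (4 total).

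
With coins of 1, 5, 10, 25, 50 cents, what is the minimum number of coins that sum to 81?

4

81 = 1×50 + 1×25 + 1×5 + 1×1
Total coins = 1 + 1 + 1 + 1 = 4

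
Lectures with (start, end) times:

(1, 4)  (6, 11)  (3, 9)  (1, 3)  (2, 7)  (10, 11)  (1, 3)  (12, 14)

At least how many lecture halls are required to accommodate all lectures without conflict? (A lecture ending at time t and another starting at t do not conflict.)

starts: [1, 1, 1, 2, 3, 6, 10, 12]
ends:   [3, 3, 4, 7, 9, 11, 11, 14]
s1→1 s1→2 s1→3 s2→4  — peak 4.

4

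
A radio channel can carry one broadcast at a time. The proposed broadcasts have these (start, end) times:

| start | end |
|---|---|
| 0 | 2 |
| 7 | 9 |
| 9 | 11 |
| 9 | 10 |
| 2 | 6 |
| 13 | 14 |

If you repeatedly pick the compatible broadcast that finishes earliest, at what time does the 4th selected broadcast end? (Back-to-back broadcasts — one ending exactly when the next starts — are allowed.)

Sort by end time and greedily take each interval whose start is ≥ the last chosen end.
By end time: (0,2), (2,6), (7,9), (9,10), (9,11), (13,14).
Pick (0,2); next start ≥ 2 → (2,6); next start ≥ 6 → (7,9); next start ≥ 9 → (9,10); next start ≥ 10 → (13,14).
Selected: (0,2) (2,6) (7,9) (9,10) (13,14)

10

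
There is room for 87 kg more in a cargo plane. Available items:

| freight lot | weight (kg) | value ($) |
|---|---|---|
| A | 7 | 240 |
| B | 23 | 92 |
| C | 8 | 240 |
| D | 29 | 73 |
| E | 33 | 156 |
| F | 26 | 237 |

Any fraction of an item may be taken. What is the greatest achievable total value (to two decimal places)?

925.00

Sort by value per unit weight and fill in that order.
Ratios (sorted): A 34.29, C 30.00, F 9.12, E 4.73, B 4.00, D 2.52
take A (7 @ 240); take C (8 @ 240); take F (26 @ 237); take E (33 @ 156); take 13/23 of B → 52.00. Capacity used 87/87.
Total value = 925.00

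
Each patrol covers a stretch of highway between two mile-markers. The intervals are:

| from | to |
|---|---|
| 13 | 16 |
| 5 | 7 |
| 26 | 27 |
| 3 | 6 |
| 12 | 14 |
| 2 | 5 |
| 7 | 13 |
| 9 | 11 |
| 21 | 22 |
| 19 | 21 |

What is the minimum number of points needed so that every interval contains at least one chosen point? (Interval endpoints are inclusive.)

5

By right end: [2,5]  [3,6]  [5,7]  [9,11]  [7,13]  [12,14]  [13,16]  [19,21]  [21,22]  [26,27]
[2,5] uncovered → point at 5; [9,11] uncovered → point at 11; [12,14] uncovered → point at 14; [19,21] uncovered → point at 21; [26,27] uncovered → point at 27.
Points: 5, 11, 14, 21, 27 (5 total).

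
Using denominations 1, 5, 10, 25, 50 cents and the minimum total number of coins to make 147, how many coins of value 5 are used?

0

Greedy: take as many of the largest coin as possible, then repeat with the remainder.
147 − 2×50→47 − 1×25→22 − 2×10→2 − 2×1→0
Count of 5: 0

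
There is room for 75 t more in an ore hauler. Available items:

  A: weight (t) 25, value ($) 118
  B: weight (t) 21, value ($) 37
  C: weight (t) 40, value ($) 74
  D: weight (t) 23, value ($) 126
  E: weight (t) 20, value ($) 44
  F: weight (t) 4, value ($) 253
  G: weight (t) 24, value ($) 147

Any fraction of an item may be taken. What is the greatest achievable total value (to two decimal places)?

Sort by value per unit weight and fill in that order.
Ratios (sorted): F 63.25, G 6.12, D 5.48, A 4.72, E 2.20, C 1.85, B 1.76
take F (4 @ 253); take G (24 @ 147); take D (23 @ 126); take 24/25 of A → 113.28. Capacity used 75/75.
Total value = 639.28

639.28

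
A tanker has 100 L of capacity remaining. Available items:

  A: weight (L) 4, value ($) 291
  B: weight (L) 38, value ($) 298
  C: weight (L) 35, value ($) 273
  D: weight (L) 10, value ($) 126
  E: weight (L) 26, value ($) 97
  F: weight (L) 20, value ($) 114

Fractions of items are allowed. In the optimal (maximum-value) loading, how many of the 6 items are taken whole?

4

Sort by value per unit weight and fill in that order.
Order: A (291/4=72.75) > D (126/10=12.60) > B (298/38=7.84) > C (273/35=7.80) > F (114/20=5.70) > E (97/26=3.73)
Fill: take A (4 @ 291) → take D (10 @ 126) → take B (38 @ 298) → take C (35 @ 273) → take 13/20 of F → 74.10; 100/100 used.
4 item(s) taken whole; one partial (take 13/20 of F).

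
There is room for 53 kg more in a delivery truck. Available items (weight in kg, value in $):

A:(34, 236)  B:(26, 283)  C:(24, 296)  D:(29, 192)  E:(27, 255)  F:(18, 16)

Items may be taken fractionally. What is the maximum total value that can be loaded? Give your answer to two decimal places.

Greedy by value/weight ratio, highest first.
Order: C (296/24=12.33) > B (283/26=10.88) > E (255/27=9.44) > A (236/34=6.94) > D (192/29=6.62) > F (16/18=0.89)
Fill: take C (24 @ 296) → take B (26 @ 283) → take 3/27 of E → 28.33; 53/53 used.
Total value = 607.33

607.33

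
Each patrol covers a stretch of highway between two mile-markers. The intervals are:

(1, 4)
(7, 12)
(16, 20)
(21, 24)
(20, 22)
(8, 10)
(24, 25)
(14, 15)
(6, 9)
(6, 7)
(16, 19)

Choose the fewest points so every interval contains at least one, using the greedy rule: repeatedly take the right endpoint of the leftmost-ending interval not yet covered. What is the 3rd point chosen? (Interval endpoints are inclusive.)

By right end: [1,4]  [6,7]  [6,9]  [8,10]  [7,12]  [14,15]  [16,19]  [16,20]  [20,22]  [21,24]  [24,25]
[1,4] uncovered → point at 4; [6,7] uncovered → point at 7; [8,10] uncovered → point at 10; [14,15] uncovered → point at 15; [16,19] uncovered → point at 19; [20,22] uncovered → point at 22; [24,25] uncovered → point at 25.
Points: 4, 7, 10, 15, 19, 22, 25 (7 total).

10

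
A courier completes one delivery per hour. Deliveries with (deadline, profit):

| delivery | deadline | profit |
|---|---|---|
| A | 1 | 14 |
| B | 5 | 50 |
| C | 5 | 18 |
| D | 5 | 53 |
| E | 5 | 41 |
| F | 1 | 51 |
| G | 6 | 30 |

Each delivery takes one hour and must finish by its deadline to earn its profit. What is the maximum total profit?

243

Sort by profit descending; place each in the latest free slot ≤ its deadline.
By profit: D(d5,53), F(d1,51), B(d5,50), E(d5,41), G(d6,30), C(d5,18), A(d1,14)
D→slot 5; F→slot 1; B→slot 4; E→slot 3; G→slot 6; C→slot 2; A skipped.
Profit = 51 + 18 + 41 + 50 + 53 + 30 = 243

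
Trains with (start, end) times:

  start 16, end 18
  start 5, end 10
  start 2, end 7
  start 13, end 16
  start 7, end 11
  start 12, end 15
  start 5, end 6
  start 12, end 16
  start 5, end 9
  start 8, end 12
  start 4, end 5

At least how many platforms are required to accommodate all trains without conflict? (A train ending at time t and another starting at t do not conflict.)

The answer is the maximum number of intervals overlapping at any instant.
starts: [2, 4, 5, 5, 5, 7, 8, 12, 12, 13, 16]
ends:   [5, 6, 7, 9, 10, 11, 12, 15, 16, 16, 18]
s2→1 s4→2 e5→1 s5→2 s5→3 s5→4  — peak 4.

4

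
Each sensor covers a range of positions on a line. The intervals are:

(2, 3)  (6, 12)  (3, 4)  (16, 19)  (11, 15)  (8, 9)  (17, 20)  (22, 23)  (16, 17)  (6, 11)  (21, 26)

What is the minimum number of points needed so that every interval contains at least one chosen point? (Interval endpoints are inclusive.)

5

Sort by right endpoint; whenever an interval is uncovered, place a point at its right end.
By right end: [2,3]  [3,4]  [8,9]  [6,11]  [6,12]  [11,15]  [16,17]  [16,19]  [17,20]  [22,23]  [21,26]
[2,3] uncovered → point at 3; [8,9] uncovered → point at 9; [11,15] uncovered → point at 15; [16,17] uncovered → point at 17; [22,23] uncovered → point at 23.
Points: 3, 9, 15, 17, 23 (5 total).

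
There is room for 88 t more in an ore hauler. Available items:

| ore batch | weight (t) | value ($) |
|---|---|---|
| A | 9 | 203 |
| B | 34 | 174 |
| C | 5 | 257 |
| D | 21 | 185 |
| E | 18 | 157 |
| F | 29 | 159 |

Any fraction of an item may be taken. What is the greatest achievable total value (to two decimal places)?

991.71

Greedy by value/weight ratio, highest first.
Order: C (257/5=51.40) > A (203/9=22.56) > D (185/21=8.81) > E (157/18=8.72) > F (159/29=5.48) > B (174/34=5.12)
Fill: take C (5 @ 257) → take A (9 @ 203) → take D (21 @ 185) → take E (18 @ 157) → take F (29 @ 159) → take 6/34 of B → 30.71; 88/88 used.
Total value = 991.71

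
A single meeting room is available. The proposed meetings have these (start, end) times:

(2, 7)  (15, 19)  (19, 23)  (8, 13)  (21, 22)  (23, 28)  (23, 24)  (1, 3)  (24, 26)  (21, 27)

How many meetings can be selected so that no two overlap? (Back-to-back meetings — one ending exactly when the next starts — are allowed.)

Sort by end time and greedily take each interval whose start is ≥ the last chosen end.
By end time: (1,3), (2,7), (8,13), (15,19), (21,22), (19,23), (23,24), (24,26), (21,27), (23,28).
Pick (1,3); next start ≥ 3 → (8,13); next start ≥ 13 → (15,19); next start ≥ 19 → (21,22); next start ≥ 22 → (23,24); next start ≥ 24 → (24,26).
Selected 6 meetings.

6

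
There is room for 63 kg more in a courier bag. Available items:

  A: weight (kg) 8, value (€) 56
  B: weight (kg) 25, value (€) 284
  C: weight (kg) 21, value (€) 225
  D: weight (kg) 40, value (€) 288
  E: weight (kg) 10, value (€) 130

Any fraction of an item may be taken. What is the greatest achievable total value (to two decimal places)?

Order: E (130/10=13.00) > B (284/25=11.36) > C (225/21=10.71) > D (288/40=7.20) > A (56/8=7.00)
Fill: take E (10 @ 130) → take B (25 @ 284) → take C (21 @ 225) → take 7/40 of D → 50.40; 63/63 used.
Total value = 689.40

689.40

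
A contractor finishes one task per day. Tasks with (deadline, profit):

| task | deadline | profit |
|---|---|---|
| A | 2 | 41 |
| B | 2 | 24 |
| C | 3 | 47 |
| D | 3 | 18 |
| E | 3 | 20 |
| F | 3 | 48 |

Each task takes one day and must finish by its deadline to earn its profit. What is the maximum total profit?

Sort by profit descending; place each in the latest free slot ≤ its deadline.
Profit order: F=48 C=47 A=41 B=24 E=20 D=18
Assign: F→slot 3, C→slot 2, A→slot 1, B skipped, E skipped, D skipped.
Slots: [1:A] [2:C] [3:F]
Profit = 41 + 47 + 48 = 136

136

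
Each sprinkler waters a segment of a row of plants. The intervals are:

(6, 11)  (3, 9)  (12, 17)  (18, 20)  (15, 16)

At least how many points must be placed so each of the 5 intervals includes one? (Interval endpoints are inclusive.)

Sort by right endpoint; whenever an interval is uncovered, place a point at its right end.
By right end: [3,9]  [6,11]  [15,16]  [12,17]  [18,20]
[3,9] uncovered → point at 9; [15,16] uncovered → point at 16; [18,20] uncovered → point at 20.
Points: 9, 16, 20 (3 total).

3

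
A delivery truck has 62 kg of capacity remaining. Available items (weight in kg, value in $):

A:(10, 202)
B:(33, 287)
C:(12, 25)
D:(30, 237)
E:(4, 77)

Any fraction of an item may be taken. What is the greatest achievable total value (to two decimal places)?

684.50

Greedy by value/weight ratio, highest first.
Ratios (sorted): A 20.20, E 19.25, B 8.70, D 7.90, C 2.08
take A (10 @ 202); take E (4 @ 77); take B (33 @ 287); take 15/30 of D → 118.50. Capacity used 62/62.
Total value = 684.50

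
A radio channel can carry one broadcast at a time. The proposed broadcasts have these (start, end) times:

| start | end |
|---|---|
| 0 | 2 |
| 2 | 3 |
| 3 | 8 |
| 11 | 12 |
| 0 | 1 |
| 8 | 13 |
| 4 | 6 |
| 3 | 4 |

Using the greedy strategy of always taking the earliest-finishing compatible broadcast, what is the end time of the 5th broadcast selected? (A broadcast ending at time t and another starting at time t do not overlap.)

12

By end time: (0,1), (0,2), (2,3), (3,4), (4,6), (3,8), (11,12), (8,13).
Pick (0,1); next start ≥ 1 → (2,3); next start ≥ 3 → (3,4); next start ≥ 4 → (4,6); next start ≥ 6 → (11,12).
Selected: (0,1) (2,3) (3,4) (4,6) (11,12)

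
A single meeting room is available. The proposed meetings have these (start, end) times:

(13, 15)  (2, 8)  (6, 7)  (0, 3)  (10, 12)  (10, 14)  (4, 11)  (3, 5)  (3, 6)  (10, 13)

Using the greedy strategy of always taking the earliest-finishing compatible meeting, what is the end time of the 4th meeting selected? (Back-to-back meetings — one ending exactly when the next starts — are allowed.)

12

Sorted by end: (0,3)  (3,5)  (3,6)  (6,7)  (2,8)  (4,11)  (10,12)  (10,13)  (10,14)  (13,15)
take (0,3); take (3,5); take (6,7); take (10,12); skip (10,14); take (13,15).
Selected: (0,3) (3,5) (6,7) (10,12) (13,15)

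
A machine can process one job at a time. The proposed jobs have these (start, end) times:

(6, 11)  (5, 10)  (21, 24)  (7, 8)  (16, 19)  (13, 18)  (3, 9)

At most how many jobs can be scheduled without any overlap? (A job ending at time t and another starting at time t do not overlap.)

By end time: (7,8), (3,9), (5,10), (6,11), (13,18), (16,19), (21,24).
Pick (7,8); next start ≥ 8 → (13,18); next start ≥ 18 → (21,24).
Selected 3 jobs.

3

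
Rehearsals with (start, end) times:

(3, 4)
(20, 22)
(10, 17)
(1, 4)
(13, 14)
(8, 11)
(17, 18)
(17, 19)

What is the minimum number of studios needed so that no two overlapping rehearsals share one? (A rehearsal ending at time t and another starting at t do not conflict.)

The answer is the maximum number of intervals overlapping at any instant.
starts: [1, 3, 8, 10, 13, 17, 17, 20]
ends:   [4, 4, 11, 14, 17, 18, 19, 22]
s1→1 s3→2  — peak 2.

2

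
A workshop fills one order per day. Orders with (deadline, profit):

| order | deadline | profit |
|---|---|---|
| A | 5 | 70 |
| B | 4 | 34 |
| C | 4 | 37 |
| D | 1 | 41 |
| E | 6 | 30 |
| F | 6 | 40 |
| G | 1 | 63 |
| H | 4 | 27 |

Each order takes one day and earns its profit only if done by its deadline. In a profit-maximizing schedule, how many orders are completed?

6

Take jobs in profit order; each goes to the latest open slot no later than its deadline.
Profit order: A=70 G=63 D=41 F=40 C=37 B=34 E=30 H=27
Assign: A→slot 5, G→slot 1, D skipped, F→slot 6, C→slot 4, B→slot 3, E→slot 2, H skipped.
Slots: [1:G] [2:E] [3:B] [4:C] [5:A] [6:F]
6 of 8 scheduled.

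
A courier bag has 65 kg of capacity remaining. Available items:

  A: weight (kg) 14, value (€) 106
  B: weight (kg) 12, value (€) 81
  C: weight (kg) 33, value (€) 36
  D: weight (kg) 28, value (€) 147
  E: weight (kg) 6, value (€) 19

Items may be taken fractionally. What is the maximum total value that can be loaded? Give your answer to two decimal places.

358.45

Order: A (106/14=7.57) > B (81/12=6.75) > D (147/28=5.25) > E (19/6=3.17) > C (36/33=1.09)
Fill: take A (14 @ 106) → take B (12 @ 81) → take D (28 @ 147) → take E (6 @ 19) → take 5/33 of C → 5.45; 65/65 used.
Total value = 358.45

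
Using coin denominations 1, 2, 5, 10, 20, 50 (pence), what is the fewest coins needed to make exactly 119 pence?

6

Use the largest denomination that fits, subtract, and repeat.
119 = 2×50 + 1×10 + 1×5 + 2×2
Total coins = 2 + 1 + 1 + 2 = 6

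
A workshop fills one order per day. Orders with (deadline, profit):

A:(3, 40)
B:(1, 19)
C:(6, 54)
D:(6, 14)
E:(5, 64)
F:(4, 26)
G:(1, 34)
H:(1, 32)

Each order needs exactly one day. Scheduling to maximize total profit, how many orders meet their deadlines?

6

Sort by profit descending; place each in the latest free slot ≤ its deadline.
By profit: E(d5,64), C(d6,54), A(d3,40), G(d1,34), H(d1,32), F(d4,26), B(d1,19), D(d6,14)
E→slot 5; C→slot 6; A→slot 3; G→slot 1; H skipped; F→slot 4; B skipped; D→slot 2.
6 of 8 scheduled.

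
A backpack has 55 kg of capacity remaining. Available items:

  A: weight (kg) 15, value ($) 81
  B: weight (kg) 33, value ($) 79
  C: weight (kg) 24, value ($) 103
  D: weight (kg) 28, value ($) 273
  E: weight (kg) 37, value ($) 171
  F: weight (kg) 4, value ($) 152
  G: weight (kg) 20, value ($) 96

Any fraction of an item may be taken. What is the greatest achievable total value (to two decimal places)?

544.40

Greedy by value/weight ratio, highest first.
Ratios (sorted): F 38.00, D 9.75, A 5.40, G 4.80, E 4.62, C 4.29, B 2.39
take F (4 @ 152); take D (28 @ 273); take A (15 @ 81); take 8/20 of G → 38.40. Capacity used 55/55.
Total value = 544.40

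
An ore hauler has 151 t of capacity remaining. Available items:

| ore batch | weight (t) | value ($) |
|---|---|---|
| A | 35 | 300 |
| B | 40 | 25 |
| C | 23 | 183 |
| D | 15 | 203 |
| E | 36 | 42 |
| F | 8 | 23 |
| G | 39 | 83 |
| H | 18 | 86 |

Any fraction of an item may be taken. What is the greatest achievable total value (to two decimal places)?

Order: D (203/15=13.53) > A (300/35=8.57) > C (183/23=7.96) > H (86/18=4.78) > F (23/8=2.88) > G (83/39=2.13) > E (42/36=1.17) > B (25/40=0.62)
Fill: take D (15 @ 203) → take A (35 @ 300) → take C (23 @ 183) → take H (18 @ 86) → take F (8 @ 23) → take G (39 @ 83) → take 13/36 of E → 15.17; 151/151 used.
Total value = 893.17

893.17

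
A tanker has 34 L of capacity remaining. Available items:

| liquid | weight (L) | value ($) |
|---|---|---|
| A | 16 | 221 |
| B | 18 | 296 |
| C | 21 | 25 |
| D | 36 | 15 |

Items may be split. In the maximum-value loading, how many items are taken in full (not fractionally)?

2

Ratios (sorted): B 16.44, A 13.81, C 1.19, D 0.42
take B (18 @ 296); take A (16 @ 221). Capacity used 34/34.
2 item(s) taken whole.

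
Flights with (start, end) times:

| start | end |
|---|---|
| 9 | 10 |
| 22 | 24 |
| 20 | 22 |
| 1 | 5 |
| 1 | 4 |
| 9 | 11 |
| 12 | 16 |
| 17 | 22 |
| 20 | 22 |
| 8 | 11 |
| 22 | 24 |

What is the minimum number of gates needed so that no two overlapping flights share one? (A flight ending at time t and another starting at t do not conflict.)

starts: [1, 1, 8, 9, 9, 12, 17, 20, 20, 22, 22]
ends:   [4, 5, 10, 11, 11, 16, 22, 22, 22, 24, 24]
s1→1 s1→2 e4→1 e5→0 s8→1 s9→2 s9→3  — peak 3.

3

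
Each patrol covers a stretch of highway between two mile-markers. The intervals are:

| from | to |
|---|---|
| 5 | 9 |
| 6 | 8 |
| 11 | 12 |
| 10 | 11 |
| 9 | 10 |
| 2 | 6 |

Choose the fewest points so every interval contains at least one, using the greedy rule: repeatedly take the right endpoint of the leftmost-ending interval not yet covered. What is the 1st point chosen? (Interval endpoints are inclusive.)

Sort by right endpoint; whenever an interval is uncovered, place a point at its right end.
By right end: [2,6]  [6,8]  [5,9]  [9,10]  [10,11]  [11,12]
[2,6] uncovered → point at 6; [9,10] uncovered → point at 10; [11,12] uncovered → point at 12.
Points: 6, 10, 12 (3 total).

6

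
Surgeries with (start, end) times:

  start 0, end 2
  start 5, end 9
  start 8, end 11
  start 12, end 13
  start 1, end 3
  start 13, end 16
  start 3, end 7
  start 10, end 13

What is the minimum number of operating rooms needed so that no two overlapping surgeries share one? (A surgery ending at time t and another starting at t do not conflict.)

2

The answer is the maximum number of intervals overlapping at any instant.
Events (time:±→running): 0:+→1 1:+→2 … peak 2.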